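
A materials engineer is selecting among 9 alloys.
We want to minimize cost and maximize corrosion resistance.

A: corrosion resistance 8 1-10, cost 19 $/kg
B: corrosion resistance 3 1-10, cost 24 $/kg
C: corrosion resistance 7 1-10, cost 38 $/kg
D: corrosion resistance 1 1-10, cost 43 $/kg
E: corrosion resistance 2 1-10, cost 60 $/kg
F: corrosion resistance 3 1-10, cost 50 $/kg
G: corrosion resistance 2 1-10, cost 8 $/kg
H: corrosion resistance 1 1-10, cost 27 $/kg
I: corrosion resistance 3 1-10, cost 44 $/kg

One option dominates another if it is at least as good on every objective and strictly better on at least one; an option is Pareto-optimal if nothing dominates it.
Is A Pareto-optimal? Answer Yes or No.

Yes

B: worse on corrosion resistance (3 vs 8).
C: worse on corrosion resistance (7 vs 8).
D: worse on corrosion resistance (1 vs 8).
E: worse on corrosion resistance (2 vs 8).
F: worse on corrosion resistance (3 vs 8).
G: worse on corrosion resistance (2 vs 8).
H: worse on corrosion resistance (1 vs 8).
I: worse on corrosion resistance (3 vs 8).
No option is at least as good as A on every objective and strictly better on one.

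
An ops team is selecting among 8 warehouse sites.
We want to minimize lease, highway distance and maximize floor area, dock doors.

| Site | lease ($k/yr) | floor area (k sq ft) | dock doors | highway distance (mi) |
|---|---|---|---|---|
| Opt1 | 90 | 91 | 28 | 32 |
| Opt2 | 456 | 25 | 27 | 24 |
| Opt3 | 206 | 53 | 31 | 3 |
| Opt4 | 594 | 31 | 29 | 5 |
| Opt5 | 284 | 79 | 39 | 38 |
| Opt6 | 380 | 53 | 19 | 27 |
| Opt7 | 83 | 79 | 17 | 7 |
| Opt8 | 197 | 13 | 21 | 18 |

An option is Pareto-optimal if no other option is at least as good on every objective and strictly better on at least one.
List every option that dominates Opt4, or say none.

Opt3

Opt3: lease 206≤594, floor area 53≥31, dock doors 31≥29, highway distance 3≤5 — dominates Opt4.
Others (Opt1, Opt2, Opt5, Opt6, Opt7, Opt8) are each worse than Opt4 on at least one objective.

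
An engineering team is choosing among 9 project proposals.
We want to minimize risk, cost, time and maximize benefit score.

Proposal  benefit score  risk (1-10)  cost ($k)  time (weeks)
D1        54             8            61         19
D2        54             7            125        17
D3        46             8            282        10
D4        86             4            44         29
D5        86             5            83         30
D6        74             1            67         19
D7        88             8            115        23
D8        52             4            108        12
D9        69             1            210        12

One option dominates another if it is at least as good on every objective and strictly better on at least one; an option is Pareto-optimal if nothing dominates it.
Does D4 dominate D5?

Yes

D4 vs D5: benefit score 86≥86, risk 4≤5, cost 44≤83, time 29≤30 — D4 is at least as good on every objective with at least one strict improvement.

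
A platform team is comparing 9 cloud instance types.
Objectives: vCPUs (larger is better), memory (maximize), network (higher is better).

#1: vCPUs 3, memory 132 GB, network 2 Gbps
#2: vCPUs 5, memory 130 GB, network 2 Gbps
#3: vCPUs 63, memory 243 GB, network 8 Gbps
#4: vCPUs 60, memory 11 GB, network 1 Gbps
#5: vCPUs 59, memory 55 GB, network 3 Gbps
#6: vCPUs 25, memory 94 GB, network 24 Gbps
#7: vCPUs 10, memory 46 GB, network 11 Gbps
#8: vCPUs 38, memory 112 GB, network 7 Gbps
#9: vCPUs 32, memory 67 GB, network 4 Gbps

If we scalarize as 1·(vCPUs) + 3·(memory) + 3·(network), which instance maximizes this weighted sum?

#3

#1: 1·3 + 3·132 + 3·2 = 405
#2: 1·5 + 3·130 + 3·2 = 401
#3: 1·63 + 3·243 + 3·8 = 816
#4: 1·60 + 3·11 + 3·1 = 96
#5: 1·59 + 3·55 + 3·3 = 233
#6: 1·25 + 3·94 + 3·24 = 379
#7: 1·10 + 3·46 + 3·11 = 181
#8: 1·38 + 3·112 + 3·7 = 395
#9: 1·32 + 3·67 + 3·4 = 245
Highest: #3 at 816.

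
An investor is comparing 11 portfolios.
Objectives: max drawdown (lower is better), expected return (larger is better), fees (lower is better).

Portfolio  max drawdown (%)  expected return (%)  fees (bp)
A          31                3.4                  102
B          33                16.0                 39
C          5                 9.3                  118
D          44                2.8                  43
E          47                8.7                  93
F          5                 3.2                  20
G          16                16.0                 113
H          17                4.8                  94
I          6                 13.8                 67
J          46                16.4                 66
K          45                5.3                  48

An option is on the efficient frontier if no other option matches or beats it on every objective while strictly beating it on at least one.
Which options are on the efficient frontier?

B, C, F, G, I, J

A: dominated by H (max drawdown 17≤31, expected return 4.8≥3.4, fees 94≤102).
B: not dominated.
C: not dominated.
D: dominated by B (max drawdown 33≤44, expected return 16.0≥2.8, fees 39≤43).
E: dominated by B (max drawdown 33≤47, expected return 16.0≥8.7, fees 39≤93).
F: not dominated (best fees).
G: not dominated.
H: dominated by I (max drawdown 6≤17, expected return 13.8≥4.8, fees 67≤94).
I: not dominated.
J: not dominated (best expected return).
K: dominated by B (max drawdown 33≤45, expected return 16.0≥5.3, fees 39≤48).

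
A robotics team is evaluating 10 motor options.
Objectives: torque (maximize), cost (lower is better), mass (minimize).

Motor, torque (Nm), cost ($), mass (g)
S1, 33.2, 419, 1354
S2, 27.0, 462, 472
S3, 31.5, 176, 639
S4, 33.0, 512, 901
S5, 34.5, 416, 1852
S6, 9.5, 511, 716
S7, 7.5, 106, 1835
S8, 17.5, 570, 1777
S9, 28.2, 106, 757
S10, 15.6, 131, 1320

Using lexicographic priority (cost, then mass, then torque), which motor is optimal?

First minimize cost: best is 106, kept {S7, S9}.
Then minimize mass: best is 757, kept {S9}.

S9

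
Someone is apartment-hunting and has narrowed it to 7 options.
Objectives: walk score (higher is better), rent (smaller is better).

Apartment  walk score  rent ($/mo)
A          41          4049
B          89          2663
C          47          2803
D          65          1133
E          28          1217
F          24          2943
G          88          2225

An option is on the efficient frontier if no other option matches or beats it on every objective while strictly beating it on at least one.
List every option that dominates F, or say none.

B: walk score 89≥24, rent 2663≤2943 — dominates F.
C: walk score 47≥24, rent 2803≤2943 — dominates F.
D: walk score 65≥24, rent 1133≤2943 — dominates F.
E: walk score 28≥24, rent 1217≤2943 — dominates F.
G: walk score 88≥24, rent 2225≤2943 — dominates F.
Others (A) are each worse than F on at least one objective.

B, C, D, E, G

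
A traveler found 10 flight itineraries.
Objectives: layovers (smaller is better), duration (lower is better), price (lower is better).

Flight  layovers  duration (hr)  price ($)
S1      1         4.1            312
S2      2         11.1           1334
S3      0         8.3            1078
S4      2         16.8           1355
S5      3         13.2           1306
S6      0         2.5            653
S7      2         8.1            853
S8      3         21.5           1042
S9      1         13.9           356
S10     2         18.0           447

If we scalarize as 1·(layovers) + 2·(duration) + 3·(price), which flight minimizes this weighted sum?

S1

S1: 1·1 + 2·4.1 + 3·312 = 945.2
S2: 1·2 + 2·11.1 + 3·1334 = 4026.2
S3: 1·0 + 2·8.3 + 3·1078 = 3250.6
S4: 1·2 + 2·16.8 + 3·1355 = 4100.6
S5: 1·3 + 2·13.2 + 3·1306 = 3947.4
S6: 1·0 + 2·2.5 + 3·653 = 1964.0
S7: 1·2 + 2·8.1 + 3·853 = 2577.2
S8: 1·3 + 2·21.5 + 3·1042 = 3172.0
S9: 1·1 + 2·13.9 + 3·356 = 1096.8
S10: 1·2 + 2·18.0 + 3·447 = 1379.0
Lowest: S1 at 945.2.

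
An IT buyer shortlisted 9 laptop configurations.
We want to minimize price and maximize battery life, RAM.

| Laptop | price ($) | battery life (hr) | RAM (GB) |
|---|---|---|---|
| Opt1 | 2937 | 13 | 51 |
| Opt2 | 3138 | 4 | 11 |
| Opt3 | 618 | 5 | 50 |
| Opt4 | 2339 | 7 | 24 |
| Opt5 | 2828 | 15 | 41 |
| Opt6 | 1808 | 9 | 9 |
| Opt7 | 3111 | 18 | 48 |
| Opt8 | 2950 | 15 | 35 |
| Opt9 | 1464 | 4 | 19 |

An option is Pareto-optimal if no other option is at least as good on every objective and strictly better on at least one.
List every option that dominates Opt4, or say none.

Opt1: worse on price (2937 vs 2339).
Opt2: worse on price (3138 vs 2339).
Opt3: worse on battery life (5 vs 7).
Opt5: worse on price (2828 vs 2339).
Opt6: worse on RAM (9 vs 24).
Opt7: worse on price (3111 vs 2339).
Opt8: worse on price (2950 vs 2339).
Opt9: worse on battery life (4 vs 7).
No option dominates Opt4.

none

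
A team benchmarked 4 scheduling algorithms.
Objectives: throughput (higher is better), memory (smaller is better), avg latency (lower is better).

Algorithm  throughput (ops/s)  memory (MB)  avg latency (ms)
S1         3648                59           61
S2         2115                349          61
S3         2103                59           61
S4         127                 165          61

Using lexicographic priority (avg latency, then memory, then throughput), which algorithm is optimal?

S1

First minimize avg latency: best is 61, kept {S1, S2, S3, S4}.
Then minimize memory: best is 59, kept {S1, S3}.
Then maximize throughput: best is 3648, kept {S1}.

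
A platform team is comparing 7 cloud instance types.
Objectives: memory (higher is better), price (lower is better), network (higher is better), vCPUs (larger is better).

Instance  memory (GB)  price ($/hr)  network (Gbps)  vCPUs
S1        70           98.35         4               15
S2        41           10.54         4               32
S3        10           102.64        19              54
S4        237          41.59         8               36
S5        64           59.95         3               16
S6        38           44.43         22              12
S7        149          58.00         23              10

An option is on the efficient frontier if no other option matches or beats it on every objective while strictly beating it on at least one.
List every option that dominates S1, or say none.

S4

S4: memory 237≥70, price 41.59≤98.35, network 8≥4, vCPUs 36≥15 — dominates S1.
Others (S2, S3, S5, S6, S7) are each worse than S1 on at least one objective.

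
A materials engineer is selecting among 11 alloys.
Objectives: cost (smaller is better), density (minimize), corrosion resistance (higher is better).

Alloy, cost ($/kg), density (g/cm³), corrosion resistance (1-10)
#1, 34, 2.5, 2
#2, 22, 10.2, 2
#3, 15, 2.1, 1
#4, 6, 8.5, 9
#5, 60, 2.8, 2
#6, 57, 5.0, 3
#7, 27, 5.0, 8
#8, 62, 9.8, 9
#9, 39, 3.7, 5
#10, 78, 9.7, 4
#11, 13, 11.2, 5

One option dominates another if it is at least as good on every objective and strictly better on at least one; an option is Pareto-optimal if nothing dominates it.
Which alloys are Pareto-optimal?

#1, #3, #4, #7, #9

#1: not dominated.
#2: dominated by #4 (cost 6≤22, density 8.5≤10.2, corrosion resistance 9≥2).
#3: not dominated (best density).
#4: not dominated (best cost).
#5: dominated by #1 (cost 34≤60, density 2.5≤2.8, corrosion resistance 2≥2).
#6: dominated by #7 (cost 27≤57, density 5.0≤5.0, corrosion resistance 8≥3).
#7: not dominated.
#8: dominated by #4 (cost 6≤62, density 8.5≤9.8, corrosion resistance 9≥9).
#9: not dominated.
#10: dominated by #4 (cost 6≤78, density 8.5≤9.7, corrosion resistance 9≥4).
#11: dominated by #4 (cost 6≤13, density 8.5≤11.2, corrosion resistance 9≥5).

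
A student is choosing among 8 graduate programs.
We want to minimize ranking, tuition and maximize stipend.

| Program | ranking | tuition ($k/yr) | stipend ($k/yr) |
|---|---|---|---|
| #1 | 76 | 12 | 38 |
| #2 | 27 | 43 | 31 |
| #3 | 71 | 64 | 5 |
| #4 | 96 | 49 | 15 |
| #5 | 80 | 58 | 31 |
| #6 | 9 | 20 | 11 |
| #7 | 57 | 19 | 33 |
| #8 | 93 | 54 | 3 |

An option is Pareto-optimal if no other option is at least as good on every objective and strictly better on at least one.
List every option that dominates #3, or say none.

#2: ranking 27≤71, tuition 43≤64, stipend 31≥5 — dominates #3.
#6: ranking 9≤71, tuition 20≤64, stipend 11≥5 — dominates #3.
#7: ranking 57≤71, tuition 19≤64, stipend 33≥5 — dominates #3.
Others (#1, #4, #5, #8) are each worse than #3 on at least one objective.

#2, #6, #7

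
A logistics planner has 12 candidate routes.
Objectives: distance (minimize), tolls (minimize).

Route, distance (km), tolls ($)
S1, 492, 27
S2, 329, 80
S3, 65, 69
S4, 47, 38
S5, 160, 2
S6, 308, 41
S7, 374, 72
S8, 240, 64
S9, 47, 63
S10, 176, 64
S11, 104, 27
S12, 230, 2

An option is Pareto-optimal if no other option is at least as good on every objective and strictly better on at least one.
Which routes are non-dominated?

S1: dominated by S5 (distance 160≤492, tolls 2≤27).
S2: dominated by S3 (distance 65≤329, tolls 69≤80).
S3: dominated by S4 (distance 47≤65, tolls 38≤69).
S4: not dominated.
S5: not dominated.
S6: dominated by S4 (distance 47≤308, tolls 38≤41).
S7: dominated by S3 (distance 65≤374, tolls 69≤72).
S8: dominated by S4 (distance 47≤240, tolls 38≤64).
S9: dominated by S4 (distance 47≤47, tolls 38≤63).
S10: dominated by S4 (distance 47≤176, tolls 38≤64).
S11: not dominated.
S12: dominated by S5 (distance 160≤230, tolls 2≤2).

S4, S5, S11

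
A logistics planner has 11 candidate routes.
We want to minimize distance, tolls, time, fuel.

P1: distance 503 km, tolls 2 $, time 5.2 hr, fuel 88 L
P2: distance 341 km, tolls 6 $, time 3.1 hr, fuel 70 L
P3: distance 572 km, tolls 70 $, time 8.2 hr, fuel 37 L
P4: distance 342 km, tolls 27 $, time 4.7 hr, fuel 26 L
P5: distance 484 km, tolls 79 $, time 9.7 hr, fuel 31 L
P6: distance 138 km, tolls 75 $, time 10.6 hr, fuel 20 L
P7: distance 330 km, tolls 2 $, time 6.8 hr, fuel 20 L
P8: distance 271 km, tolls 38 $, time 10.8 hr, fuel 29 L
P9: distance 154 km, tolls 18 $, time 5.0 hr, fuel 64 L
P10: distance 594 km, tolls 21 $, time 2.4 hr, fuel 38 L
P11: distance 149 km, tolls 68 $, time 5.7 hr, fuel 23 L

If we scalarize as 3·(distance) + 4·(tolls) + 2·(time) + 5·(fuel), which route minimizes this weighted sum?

P1: 3·503 + 4·2 + 2·5.2 + 5·88 = 1967.4
P2: 3·341 + 4·6 + 2·3.1 + 5·70 = 1403.2
P3: 3·572 + 4·70 + 2·8.2 + 5·37 = 2197.4
P4: 3·342 + 4·27 + 2·4.7 + 5·26 = 1273.4
P5: 3·484 + 4·79 + 2·9.7 + 5·31 = 1942.4
P6: 3·138 + 4·75 + 2·10.6 + 5·20 = 835.2
P7: 3·330 + 4·2 + 2·6.8 + 5·20 = 1111.6
P8: 3·271 + 4·38 + 2·10.8 + 5·29 = 1131.6
P9: 3·154 + 4·18 + 2·5.0 + 5·64 = 864.0
P10: 3·594 + 4·21 + 2·2.4 + 5·38 = 2060.8
P11: 3·149 + 4·68 + 2·5.7 + 5·23 = 845.4
Lowest: P6 at 835.2.

P6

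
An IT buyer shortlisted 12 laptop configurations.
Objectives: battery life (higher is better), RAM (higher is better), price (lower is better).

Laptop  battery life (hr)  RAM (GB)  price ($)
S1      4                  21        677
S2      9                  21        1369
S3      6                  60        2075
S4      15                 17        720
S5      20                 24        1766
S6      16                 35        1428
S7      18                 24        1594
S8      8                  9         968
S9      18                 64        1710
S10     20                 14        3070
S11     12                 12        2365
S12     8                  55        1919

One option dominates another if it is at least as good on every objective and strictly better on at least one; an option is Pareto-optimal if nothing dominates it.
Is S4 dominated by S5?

S5 vs S4: S5 is worse on price (1766 vs 720), so it does not dominate S4.

No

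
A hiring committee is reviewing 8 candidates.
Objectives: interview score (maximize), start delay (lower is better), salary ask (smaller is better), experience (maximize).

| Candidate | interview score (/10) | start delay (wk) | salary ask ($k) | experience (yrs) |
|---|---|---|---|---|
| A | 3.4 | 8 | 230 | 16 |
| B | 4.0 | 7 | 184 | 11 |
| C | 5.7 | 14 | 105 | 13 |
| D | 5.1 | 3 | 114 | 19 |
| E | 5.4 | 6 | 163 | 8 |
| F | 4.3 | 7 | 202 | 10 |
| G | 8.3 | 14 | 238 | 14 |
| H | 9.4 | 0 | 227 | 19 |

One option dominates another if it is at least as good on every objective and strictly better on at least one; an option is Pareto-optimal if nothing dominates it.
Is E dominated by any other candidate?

No

A: worse on interview score (3.4 vs 5.4).
B: worse on interview score (4.0 vs 5.4).
C: worse on start delay (14 vs 6).
D: worse on interview score (5.1 vs 5.4).
F: worse on interview score (4.3 vs 5.4).
G: worse on start delay (14 vs 6).
H: worse on salary ask (227 vs 163).
No option is at least as good as E on every objective and strictly better on one.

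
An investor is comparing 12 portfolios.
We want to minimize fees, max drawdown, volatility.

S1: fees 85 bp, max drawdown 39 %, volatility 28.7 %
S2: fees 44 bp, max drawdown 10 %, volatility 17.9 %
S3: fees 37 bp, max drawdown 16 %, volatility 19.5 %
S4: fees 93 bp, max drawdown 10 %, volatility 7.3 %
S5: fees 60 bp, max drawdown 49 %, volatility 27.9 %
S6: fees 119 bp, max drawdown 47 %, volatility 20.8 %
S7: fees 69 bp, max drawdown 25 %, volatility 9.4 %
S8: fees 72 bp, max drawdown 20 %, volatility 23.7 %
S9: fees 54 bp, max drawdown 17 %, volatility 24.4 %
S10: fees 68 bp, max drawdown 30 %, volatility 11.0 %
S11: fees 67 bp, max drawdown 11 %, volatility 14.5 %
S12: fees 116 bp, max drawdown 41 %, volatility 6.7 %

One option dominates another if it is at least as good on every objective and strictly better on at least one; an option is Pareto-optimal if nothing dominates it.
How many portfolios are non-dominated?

7

S1: dominated by S2 (fees 44≤85, max drawdown 10≤39, volatility 17.9≤28.7).
S2: not dominated.
S3: not dominated (best fees).
S4: not dominated.
S5: dominated by S2 (fees 44≤60, max drawdown 10≤49, volatility 17.9≤27.9).
S6: dominated by S2 (fees 44≤119, max drawdown 10≤47, volatility 17.9≤20.8).
S7: not dominated.
S8: dominated by S2 (fees 44≤72, max drawdown 10≤20, volatility 17.9≤23.7).
S9: dominated by S2 (fees 44≤54, max drawdown 10≤17, volatility 17.9≤24.4).
S10: not dominated.
S11: not dominated.
S12: not dominated (best volatility).
Pareto-optimal: S2, S3, S4, S7, S10, S11, S12 → 7.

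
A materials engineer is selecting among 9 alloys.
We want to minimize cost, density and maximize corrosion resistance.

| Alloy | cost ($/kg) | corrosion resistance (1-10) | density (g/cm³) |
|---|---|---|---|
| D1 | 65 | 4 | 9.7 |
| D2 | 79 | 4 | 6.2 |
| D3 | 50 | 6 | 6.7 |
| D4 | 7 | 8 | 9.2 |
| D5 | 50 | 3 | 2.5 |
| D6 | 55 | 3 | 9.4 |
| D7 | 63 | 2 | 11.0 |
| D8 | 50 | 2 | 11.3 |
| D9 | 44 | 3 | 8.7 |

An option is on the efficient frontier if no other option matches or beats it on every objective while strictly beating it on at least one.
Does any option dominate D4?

No

D1: worse on cost (65 vs 7).
D2: worse on cost (79 vs 7).
D3: worse on cost (50 vs 7).
D5: worse on cost (50 vs 7).
D6: worse on cost (55 vs 7).
D7: worse on cost (63 vs 7).
D8: worse on cost (50 vs 7).
D9: worse on cost (44 vs 7).
No option is at least as good as D4 on every objective and strictly better on one.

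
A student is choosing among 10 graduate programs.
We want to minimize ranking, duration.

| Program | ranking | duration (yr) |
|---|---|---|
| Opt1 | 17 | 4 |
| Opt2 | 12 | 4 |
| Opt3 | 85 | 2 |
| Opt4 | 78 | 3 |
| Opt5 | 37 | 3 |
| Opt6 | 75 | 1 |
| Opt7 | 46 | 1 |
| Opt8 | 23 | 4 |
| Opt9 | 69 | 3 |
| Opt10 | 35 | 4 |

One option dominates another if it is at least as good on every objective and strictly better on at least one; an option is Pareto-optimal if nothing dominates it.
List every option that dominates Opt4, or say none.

Opt5: ranking 37≤78, duration 3≤3 — dominates Opt4.
Opt6: ranking 75≤78, duration 1≤3 — dominates Opt4.
Opt7: ranking 46≤78, duration 1≤3 — dominates Opt4.
Opt9: ranking 69≤78, duration 3≤3 — dominates Opt4.
Others (Opt1, Opt2, Opt3, Opt8, Opt10) are each worse than Opt4 on at least one objective.

Opt5, Opt6, Opt7, Opt9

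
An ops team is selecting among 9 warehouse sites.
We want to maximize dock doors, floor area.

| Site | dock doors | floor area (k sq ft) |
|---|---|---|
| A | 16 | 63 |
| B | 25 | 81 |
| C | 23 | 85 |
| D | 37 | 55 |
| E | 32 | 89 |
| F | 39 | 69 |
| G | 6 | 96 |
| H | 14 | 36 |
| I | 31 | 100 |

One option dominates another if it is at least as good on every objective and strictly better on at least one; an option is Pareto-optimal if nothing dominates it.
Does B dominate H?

B vs H: dock doors 25≥14, floor area 81≥36 — B is at least as good on every objective with at least one strict improvement.

Yes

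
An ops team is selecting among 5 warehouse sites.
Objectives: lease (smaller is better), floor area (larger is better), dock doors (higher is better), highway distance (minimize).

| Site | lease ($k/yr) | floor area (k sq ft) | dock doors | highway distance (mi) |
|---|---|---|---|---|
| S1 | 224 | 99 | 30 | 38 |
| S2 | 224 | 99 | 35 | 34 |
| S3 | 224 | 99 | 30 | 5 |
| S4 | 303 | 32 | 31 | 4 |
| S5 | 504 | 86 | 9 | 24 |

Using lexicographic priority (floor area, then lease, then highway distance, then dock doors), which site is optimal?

First maximize floor area: best is 99, kept {S1, S2, S3}.
Then minimize lease: best is 224, kept {S1, S2, S3}.
Then minimize highway distance: best is 5, kept {S3}.

S3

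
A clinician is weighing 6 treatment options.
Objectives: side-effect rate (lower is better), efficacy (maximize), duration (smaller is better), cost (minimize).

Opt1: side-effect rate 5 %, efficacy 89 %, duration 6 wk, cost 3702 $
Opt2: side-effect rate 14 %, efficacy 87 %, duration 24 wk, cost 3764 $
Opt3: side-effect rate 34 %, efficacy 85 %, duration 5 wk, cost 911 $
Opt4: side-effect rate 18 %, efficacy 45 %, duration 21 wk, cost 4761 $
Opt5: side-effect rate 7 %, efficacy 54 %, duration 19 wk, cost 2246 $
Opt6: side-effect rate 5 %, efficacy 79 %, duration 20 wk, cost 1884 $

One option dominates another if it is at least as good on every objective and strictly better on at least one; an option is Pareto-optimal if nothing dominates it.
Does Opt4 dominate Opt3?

Opt4 vs Opt3: Opt4 is worse on efficacy (45 vs 85), so it does not dominate Opt3.

No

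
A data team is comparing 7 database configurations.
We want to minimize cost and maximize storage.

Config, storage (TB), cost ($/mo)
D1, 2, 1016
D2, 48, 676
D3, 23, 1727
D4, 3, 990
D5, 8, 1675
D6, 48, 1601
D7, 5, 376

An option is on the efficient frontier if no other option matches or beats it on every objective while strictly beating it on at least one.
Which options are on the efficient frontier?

D2, D7

D1: dominated by D2 (storage 48≥2, cost 676≤1016).
D2: not dominated.
D3: dominated by D2 (storage 48≥23, cost 676≤1727).
D4: dominated by D2 (storage 48≥3, cost 676≤990).
D5: dominated by D2 (storage 48≥8, cost 676≤1675).
D6: dominated by D2 (storage 48≥48, cost 676≤1601).
D7: not dominated (best cost).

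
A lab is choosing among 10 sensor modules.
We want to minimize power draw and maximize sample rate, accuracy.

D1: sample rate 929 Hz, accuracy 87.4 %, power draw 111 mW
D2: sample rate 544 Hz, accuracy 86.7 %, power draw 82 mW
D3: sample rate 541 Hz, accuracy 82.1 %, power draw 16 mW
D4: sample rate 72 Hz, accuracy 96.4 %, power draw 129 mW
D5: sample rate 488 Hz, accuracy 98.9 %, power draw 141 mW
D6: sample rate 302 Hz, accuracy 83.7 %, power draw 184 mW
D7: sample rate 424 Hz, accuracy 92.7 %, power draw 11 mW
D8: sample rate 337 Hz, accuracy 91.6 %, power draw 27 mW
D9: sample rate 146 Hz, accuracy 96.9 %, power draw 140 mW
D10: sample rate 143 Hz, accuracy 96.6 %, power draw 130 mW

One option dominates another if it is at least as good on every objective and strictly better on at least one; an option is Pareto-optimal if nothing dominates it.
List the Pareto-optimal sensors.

D1: not dominated (best sample rate).
D2: not dominated.
D3: not dominated.
D4: not dominated.
D5: not dominated (best accuracy).
D6: dominated by D1 (sample rate 929≥302, accuracy 87.4≥83.7, power draw 111≤184).
D7: not dominated (best power draw).
D8: dominated by D7 (sample rate 424≥337, accuracy 92.7≥91.6, power draw 11≤27).
D9: not dominated.
D10: not dominated.

D1, D2, D3, D4, D5, D7, D9, D10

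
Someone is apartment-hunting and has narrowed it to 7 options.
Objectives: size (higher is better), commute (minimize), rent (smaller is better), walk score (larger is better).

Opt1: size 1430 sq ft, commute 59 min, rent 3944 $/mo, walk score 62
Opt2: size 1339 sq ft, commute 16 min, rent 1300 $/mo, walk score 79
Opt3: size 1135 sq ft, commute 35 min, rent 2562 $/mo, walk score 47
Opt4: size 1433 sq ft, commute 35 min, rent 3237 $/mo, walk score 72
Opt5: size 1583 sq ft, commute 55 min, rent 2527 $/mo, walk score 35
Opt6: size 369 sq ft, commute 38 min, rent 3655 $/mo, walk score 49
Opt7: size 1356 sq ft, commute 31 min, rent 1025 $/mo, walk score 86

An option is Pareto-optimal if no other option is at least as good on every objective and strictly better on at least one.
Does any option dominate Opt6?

Opt2 vs Opt6: size 1339≥369, commute 16≤38, rent 1300≤3655, walk score 79≥49 — Opt2 is at least as good on every objective and strictly better on at least one, so Opt2 dominates Opt6.

Yes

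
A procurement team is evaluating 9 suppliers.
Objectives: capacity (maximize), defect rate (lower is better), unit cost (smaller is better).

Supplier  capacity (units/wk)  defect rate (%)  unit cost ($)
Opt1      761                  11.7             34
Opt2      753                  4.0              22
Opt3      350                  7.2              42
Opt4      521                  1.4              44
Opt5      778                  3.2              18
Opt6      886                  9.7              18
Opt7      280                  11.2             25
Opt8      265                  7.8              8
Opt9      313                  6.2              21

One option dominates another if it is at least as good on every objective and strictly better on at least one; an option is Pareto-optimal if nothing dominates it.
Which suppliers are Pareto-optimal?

Opt1: dominated by Opt5 (capacity 778≥761, defect rate 3.2≤11.7, unit cost 18≤34).
Opt2: dominated by Opt5 (capacity 778≥753, defect rate 3.2≤4.0, unit cost 18≤22).
Opt3: dominated by Opt2 (capacity 753≥350, defect rate 4.0≤7.2, unit cost 22≤42).
Opt4: not dominated (best defect rate).
Opt5: not dominated.
Opt6: not dominated (best capacity).
Opt7: dominated by Opt2 (capacity 753≥280, defect rate 4.0≤11.2, unit cost 22≤25).
Opt8: not dominated (best unit cost).
Opt9: dominated by Opt5 (capacity 778≥313, defect rate 3.2≤6.2, unit cost 18≤21).

Opt4, Opt5, Opt6, Opt8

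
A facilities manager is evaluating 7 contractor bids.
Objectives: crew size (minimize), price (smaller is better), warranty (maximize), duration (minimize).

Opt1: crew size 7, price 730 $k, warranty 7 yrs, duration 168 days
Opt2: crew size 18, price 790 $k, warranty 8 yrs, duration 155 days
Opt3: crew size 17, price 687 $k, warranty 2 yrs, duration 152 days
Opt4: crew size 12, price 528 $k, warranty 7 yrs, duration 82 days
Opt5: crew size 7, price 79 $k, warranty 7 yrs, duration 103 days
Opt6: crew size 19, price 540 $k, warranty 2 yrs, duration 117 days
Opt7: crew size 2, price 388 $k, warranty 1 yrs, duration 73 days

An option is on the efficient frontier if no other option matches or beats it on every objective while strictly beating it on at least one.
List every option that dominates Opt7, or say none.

Opt1: worse on crew size (7 vs 2).
Opt2: worse on crew size (18 vs 2).
Opt3: worse on crew size (17 vs 2).
Opt4: worse on crew size (12 vs 2).
Opt5: worse on crew size (7 vs 2).
Opt6: worse on crew size (19 vs 2).
No option dominates Opt7.

none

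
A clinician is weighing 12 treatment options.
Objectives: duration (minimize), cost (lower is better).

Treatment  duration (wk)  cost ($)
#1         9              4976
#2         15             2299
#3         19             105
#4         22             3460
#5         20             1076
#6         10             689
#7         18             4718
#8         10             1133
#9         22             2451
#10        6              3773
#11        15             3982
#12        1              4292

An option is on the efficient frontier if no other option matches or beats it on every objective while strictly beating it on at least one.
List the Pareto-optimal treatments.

#3, #6, #10, #12

#1: dominated by #10 (duration 6≤9, cost 3773≤4976).
#2: dominated by #6 (duration 10≤15, cost 689≤2299).
#3: not dominated (best cost).
#4: dominated by #2 (duration 15≤22, cost 2299≤3460).
#5: dominated by #3 (duration 19≤20, cost 105≤1076).
#6: not dominated.
#7: dominated by #2 (duration 15≤18, cost 2299≤4718).
#8: dominated by #6 (duration 10≤10, cost 689≤1133).
#9: dominated by #2 (duration 15≤22, cost 2299≤2451).
#10: not dominated.
#11: dominated by #2 (duration 15≤15, cost 2299≤3982).
#12: not dominated (best duration).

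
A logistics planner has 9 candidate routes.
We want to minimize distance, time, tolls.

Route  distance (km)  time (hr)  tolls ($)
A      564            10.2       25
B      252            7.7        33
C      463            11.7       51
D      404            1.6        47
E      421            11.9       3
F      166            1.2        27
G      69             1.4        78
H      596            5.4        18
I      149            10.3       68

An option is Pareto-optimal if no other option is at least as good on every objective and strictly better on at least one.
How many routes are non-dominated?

6

A: not dominated.
B: dominated by F (distance 166≤252, time 1.2≤7.7, tolls 27≤33).
C: dominated by B (distance 252≤463, time 7.7≤11.7, tolls 33≤51).
D: dominated by F (distance 166≤404, time 1.2≤1.6, tolls 27≤47).
E: not dominated (best tolls).
F: not dominated (best time).
G: not dominated (best distance).
H: not dominated.
I: not dominated.
Pareto-optimal: A, E, F, G, H, I → 6.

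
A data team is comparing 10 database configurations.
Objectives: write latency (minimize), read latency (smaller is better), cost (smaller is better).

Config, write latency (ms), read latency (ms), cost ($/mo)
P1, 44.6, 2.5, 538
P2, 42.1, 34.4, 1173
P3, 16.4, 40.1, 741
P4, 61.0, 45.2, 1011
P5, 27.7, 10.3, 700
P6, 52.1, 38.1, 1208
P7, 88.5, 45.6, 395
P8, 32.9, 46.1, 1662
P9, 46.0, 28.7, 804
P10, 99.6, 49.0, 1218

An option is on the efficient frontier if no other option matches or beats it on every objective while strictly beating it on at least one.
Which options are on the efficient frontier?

P1: not dominated (best read latency).
P2: dominated by P5 (write latency 27.7≤42.1, read latency 10.3≤34.4, cost 700≤1173).
P3: not dominated (best write latency).
P4: dominated by P1 (write latency 44.6≤61.0, read latency 2.5≤45.2, cost 538≤1011).
P5: not dominated.
P6: dominated by P1 (write latency 44.6≤52.1, read latency 2.5≤38.1, cost 538≤1208).
P7: not dominated (best cost).
P8: dominated by P3 (write latency 16.4≤32.9, read latency 40.1≤46.1, cost 741≤1662).
P9: dominated by P1 (write latency 44.6≤46.0, read latency 2.5≤28.7, cost 538≤804).
P10: dominated by P1 (write latency 44.6≤99.6, read latency 2.5≤49.0, cost 538≤1218).

P1, P3, P5, P7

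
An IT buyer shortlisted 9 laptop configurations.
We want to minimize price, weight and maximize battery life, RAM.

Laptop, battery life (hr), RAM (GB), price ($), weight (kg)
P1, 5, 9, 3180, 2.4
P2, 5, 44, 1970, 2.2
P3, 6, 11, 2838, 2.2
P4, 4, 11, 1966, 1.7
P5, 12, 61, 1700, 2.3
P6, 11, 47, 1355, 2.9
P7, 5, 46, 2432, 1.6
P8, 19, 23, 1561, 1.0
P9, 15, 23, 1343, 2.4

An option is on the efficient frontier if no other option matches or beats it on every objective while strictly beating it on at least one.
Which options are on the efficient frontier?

P1: dominated by P2 (battery life 5≥5, RAM 44≥9, price 1970≤3180, weight 2.2≤2.4).
P2: not dominated.
P3: dominated by P8 (battery life 19≥6, RAM 23≥11, price 1561≤2838, weight 1.0≤2.2).
P4: dominated by P8 (battery life 19≥4, RAM 23≥11, price 1561≤1966, weight 1.0≤1.7).
P5: not dominated (best RAM).
P6: not dominated.
P7: not dominated.
P8: not dominated (best battery life).
P9: not dominated (best price).

P2, P5, P6, P7, P8, P9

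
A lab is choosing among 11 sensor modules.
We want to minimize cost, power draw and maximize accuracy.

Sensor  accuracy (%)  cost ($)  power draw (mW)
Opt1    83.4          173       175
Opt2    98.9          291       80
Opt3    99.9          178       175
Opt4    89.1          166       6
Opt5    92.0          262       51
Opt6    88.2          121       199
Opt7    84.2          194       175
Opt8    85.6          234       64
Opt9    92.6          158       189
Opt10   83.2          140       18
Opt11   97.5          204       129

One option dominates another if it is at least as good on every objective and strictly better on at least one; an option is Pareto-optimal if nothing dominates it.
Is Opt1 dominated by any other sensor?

Yes

Opt4 vs Opt1: accuracy 89.1≥83.4, cost 166≤173, power draw 6≤175 — Opt4 is at least as good on every objective and strictly better on at least one, so Opt4 dominates Opt1.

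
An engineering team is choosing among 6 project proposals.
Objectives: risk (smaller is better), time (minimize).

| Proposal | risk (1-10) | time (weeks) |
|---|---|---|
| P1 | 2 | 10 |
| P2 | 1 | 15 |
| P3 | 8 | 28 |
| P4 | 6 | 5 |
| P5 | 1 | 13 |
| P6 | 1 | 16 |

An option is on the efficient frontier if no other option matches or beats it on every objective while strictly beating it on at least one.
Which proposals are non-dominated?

P1: not dominated.
P2: dominated by P5 (risk 1≤1, time 13≤15).
P3: dominated by P1 (risk 2≤8, time 10≤28).
P4: not dominated (best time).
P5: not dominated.
P6: dominated by P2 (risk 1≤1, time 15≤16).

P1, P4, P5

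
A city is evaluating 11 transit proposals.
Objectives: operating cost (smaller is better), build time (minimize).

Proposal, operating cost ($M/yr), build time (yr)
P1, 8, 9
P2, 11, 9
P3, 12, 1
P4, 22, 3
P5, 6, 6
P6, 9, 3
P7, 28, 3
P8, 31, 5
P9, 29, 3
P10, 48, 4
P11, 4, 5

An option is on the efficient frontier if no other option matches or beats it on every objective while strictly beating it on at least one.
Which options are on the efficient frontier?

P1: dominated by P5 (operating cost 6≤8, build time 6≤9).
P2: dominated by P1 (operating cost 8≤11, build time 9≤9).
P3: not dominated (best build time).
P4: dominated by P3 (operating cost 12≤22, build time 1≤3).
P5: dominated by P11 (operating cost 4≤6, build time 5≤6).
P6: not dominated.
P7: dominated by P3 (operating cost 12≤28, build time 1≤3).
P8: dominated by P3 (operating cost 12≤31, build time 1≤5).
P9: dominated by P3 (operating cost 12≤29, build time 1≤3).
P10: dominated by P3 (operating cost 12≤48, build time 1≤4).
P11: not dominated (best operating cost).

P3, P6, P11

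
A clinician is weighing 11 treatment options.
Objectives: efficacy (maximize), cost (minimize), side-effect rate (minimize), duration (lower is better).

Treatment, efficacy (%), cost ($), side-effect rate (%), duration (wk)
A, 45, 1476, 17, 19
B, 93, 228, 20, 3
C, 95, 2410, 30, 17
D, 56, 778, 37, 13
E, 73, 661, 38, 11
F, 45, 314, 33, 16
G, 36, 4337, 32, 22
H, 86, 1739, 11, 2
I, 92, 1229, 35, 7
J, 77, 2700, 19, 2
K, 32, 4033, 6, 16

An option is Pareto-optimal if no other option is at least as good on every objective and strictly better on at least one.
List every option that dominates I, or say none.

B

B: efficacy 93≥92, cost 228≤1229, side-effect rate 20≤35, duration 3≤7 — dominates I.
Others (A, C, D, E, F, G, H, J, K) are each worse than I on at least one objective.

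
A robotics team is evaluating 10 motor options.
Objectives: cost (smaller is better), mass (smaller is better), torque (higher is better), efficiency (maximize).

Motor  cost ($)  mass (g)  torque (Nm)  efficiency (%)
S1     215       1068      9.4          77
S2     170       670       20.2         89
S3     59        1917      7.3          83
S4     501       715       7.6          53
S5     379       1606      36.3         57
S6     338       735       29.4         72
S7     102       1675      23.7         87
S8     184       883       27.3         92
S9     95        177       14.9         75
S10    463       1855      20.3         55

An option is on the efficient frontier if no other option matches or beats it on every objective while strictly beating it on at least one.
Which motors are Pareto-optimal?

S1: dominated by S2 (cost 170≤215, mass 670≤1068, torque 20.2≥9.4, efficiency 89≥77).
S2: not dominated.
S3: not dominated (best cost).
S4: dominated by S2 (cost 170≤501, mass 670≤715, torque 20.2≥7.6, efficiency 89≥53).
S5: not dominated (best torque).
S6: not dominated.
S7: not dominated.
S8: not dominated (best efficiency).
S9: not dominated (best mass).
S10: dominated by S5 (cost 379≤463, mass 1606≤1855, torque 36.3≥20.3, efficiency 57≥55).

S2, S3, S5, S6, S7, S8, S9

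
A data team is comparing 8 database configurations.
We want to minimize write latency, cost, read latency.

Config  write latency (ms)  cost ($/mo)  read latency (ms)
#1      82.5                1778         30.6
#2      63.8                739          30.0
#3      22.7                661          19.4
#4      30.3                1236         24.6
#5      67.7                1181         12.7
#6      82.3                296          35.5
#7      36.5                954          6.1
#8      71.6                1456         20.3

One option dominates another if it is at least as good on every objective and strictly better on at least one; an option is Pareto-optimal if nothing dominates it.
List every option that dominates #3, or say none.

#1: worse on write latency (82.5 vs 22.7).
#2: worse on write latency (63.8 vs 22.7).
#4: worse on write latency (30.3 vs 22.7).
#5: worse on write latency (67.7 vs 22.7).
#6: worse on write latency (82.3 vs 22.7).
#7: worse on write latency (36.5 vs 22.7).
#8: worse on write latency (71.6 vs 22.7).
No option dominates #3.

none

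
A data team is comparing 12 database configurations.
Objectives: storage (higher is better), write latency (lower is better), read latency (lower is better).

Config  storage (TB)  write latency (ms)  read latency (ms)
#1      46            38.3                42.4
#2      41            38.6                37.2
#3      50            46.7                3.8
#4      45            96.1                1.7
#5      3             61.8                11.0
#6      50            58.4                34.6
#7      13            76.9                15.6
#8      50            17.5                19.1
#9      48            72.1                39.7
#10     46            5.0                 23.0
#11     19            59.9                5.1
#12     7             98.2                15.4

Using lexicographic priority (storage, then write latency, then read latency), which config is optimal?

#8

First maximize storage: best is 50, kept {#3, #6, #8}.
Then minimize write latency: best is 17.5, kept {#8}.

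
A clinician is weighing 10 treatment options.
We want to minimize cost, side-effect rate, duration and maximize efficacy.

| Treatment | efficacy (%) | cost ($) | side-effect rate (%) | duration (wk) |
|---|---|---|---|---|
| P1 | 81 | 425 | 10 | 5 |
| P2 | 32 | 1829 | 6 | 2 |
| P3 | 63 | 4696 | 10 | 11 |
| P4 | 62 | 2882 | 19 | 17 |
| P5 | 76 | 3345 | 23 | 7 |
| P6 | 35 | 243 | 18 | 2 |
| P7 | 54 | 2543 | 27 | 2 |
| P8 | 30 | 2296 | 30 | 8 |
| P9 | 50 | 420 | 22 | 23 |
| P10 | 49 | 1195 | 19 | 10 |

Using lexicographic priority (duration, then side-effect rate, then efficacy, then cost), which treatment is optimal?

First minimize duration: best is 2, kept {P2, P6, P7}.
Then minimize side-effect rate: best is 6, kept {P2}.

P2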